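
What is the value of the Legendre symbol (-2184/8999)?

1

Pull out -1: (-2184/8999) = (-1/8999)·(2184/8999). Since 8999 ≡ 3 (mod 4), (-1/8999) = -1. Now have -(2184/8999).
Factor out 2: 2184 = 2^3·273. Since 8999 ≡ 7 (mod 8), (2/8999) = +1, and (2/8999)^3 = +1. Now have -(273/8999).
273 ≡ 1 (mod 4), so quadratic reciprocity gives (273/8999) = (8999/273). Reduce: 8999 ≡ 263 (mod 273). Now have -(263/273).
273 ≡ 1 (mod 4), so quadratic reciprocity gives (263/273) = (273/263). Reduce: 273 ≡ 10 (mod 263). Now have -(10/263).
Factor out 2: 10 = 2·5. Since 263 ≡ 7 (mod 8), (2/263) = +1. Now have -(5/263).
5 ≡ 1 (mod 4), so quadratic reciprocity gives (5/263) = (263/5). Reduce: 263 ≡ 3 (mod 5). Now have -(3/5).
5 ≡ 1 (mod 4), so quadratic reciprocity gives (3/5) = (5/3). Reduce: 5 ≡ 2 (mod 3). Now have -(2/3).
Factor out 2: 2 = 2. Since 3 ≡ 3 (mod 8), (2/3) = -1. Now have (1/3).
(1/3) = 1. Collecting the sign factors: 1.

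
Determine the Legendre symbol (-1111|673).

Reduce the numerator: -1111 ≡ 235 (mod 673), so (-1111|673) = (235|673).
673 ≡ 1 (mod 4), so quadratic reciprocity gives (235|673) = (673|235). Reduce: 673 ≡ 203 (mod 235). Now have (203|235).
Both 203 ≡ 3 and 235 ≡ 3 (mod 4), so reciprocity gives (203|235) = -(235|203). Reduce: 235 ≡ 32 (mod 203). Now have -(32|203).
Factor out 2: 32 = 2^5. Since 203 ≡ 3 (mod 8), (2|203) = -1, and (2|203)^5 = -1. Now have (1|203).
(1|203) = 1. Collecting the sign factors: 1.

1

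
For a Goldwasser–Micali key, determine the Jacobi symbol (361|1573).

361 ≡ 1 (mod 4), so quadratic reciprocity gives (361|1573) = (1573|361). Reduce: 1573 ≡ 129 (mod 361). Now have (129|361).
129 ≡ 1 (mod 4), so quadratic reciprocity gives (129|361) = (361|129). Reduce: 361 ≡ 103 (mod 129). Now have (103|129).
129 ≡ 1 (mod 4), so quadratic reciprocity gives (103|129) = (129|103). Reduce: 129 ≡ 26 (mod 103). Now have (26|103).
Factor out 2: 26 = 2·13. Since 103 ≡ 7 (mod 8), (2|103) = +1. Now have (13|103).
13 ≡ 1 (mod 4), so quadratic reciprocity gives (13|103) = (103|13). Reduce: 103 ≡ 12 (mod 13). Now have (12|13).
Factor out 2: 12 = 2^2·3. Since 13 ≡ 5 (mod 8), (2|13) = -1, and (2|13)^2 = +1. Now have (3|13).
13 ≡ 1 (mod 4), so quadratic reciprocity gives (3|13) = (13|3). Reduce: 13 ≡ 1 (mod 3). Now have (1|3).
(1|3) = 1. Collecting the sign factors: 1.

1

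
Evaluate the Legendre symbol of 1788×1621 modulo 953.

-1

By multiplicativity, (1788·1621/953) = (1788/953)·(1621/953).
First factor (1788/953):
Reduce the numerator: 1788 ≡ 835 (mod 953), so (1788/953) = (835/953).
953 ≡ 1 (mod 4), so quadratic reciprocity gives (835/953) = (953/835). Reduce: 953 ≡ 118 (mod 835). Now have (118/835).
Factor out 2: 118 = 2·59. Since 835 ≡ 3 (mod 8), (2/835) = -1. Now have -(59/835).
Both 59 ≡ 3 and 835 ≡ 3 (mod 4), so reciprocity gives (59/835) = -(835/59). Reduce: 835 ≡ 9 (mod 59). Now have (9/59).
9 ≡ 1 (mod 4), so quadratic reciprocity gives (9/59) = (59/9). Reduce: 59 ≡ 5 (mod 9). Now have (5/9).
5 ≡ 1 (mod 4), so quadratic reciprocity gives (5/9) = (9/5). Reduce: 9 ≡ 4 (mod 5). Now have (4/5).
Factor out 2: 4 = 2^2. Since 5 ≡ 5 (mod 8), (2/5) = -1, and (2/5)^2 = +1. Now have (1/5).
(1/5) = 1. Collecting the sign factors: 1.
Second factor (1621/953):
Reduce the numerator: 1621 ≡ 668 (mod 953), so (1621/953) = (668/953).
Factor out 2: 668 = 2^2·167. Since 953 ≡ 1 (mod 8), (2/953) = +1, and (2/953)^2 = +1. Now have (167/953).
953 ≡ 1 (mod 4), so quadratic reciprocity gives (167/953) = (953/167). Reduce: 953 ≡ 118 (mod 167). Now have (118/167).
Factor out 2: 118 = 2·59. Since 167 ≡ 7 (mod 8), (2/167) = +1. Now have (59/167).
Both 59 ≡ 3 and 167 ≡ 3 (mod 4), so reciprocity gives (59/167) = -(167/59). Reduce: 167 ≡ 49 (mod 59). Now have -(49/59).
49 ≡ 1 (mod 4), so quadratic reciprocity gives (49/59) = (59/49). Reduce: 59 ≡ 10 (mod 49). Now have -(10/49).
Factor out 2: 10 = 2·5. Since 49 ≡ 1 (mod 8), (2/49) = +1. Now have -(5/49).
5 ≡ 1 (mod 4), so quadratic reciprocity gives (5/49) = (49/5). Reduce: 49 ≡ 4 (mod 5). Now have -(4/5).
Factor out 2: 4 = 2^2. Since 5 ≡ 5 (mod 8), (2/5) = -1, and (2/5)^2 = +1. Now have -(1/5).
(1/5) = 1. Collecting the sign factors: -1.
Product: (1)·(-1) = -1.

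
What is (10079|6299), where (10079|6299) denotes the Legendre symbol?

(10079|6299)
  = (3780|6299)    [10079 ≡ 3780 mod 6299]
  = (945|6299)    [6299 ≡ 3 mod 8 ⇒ (2|6299)^2 = +1]
  = (6299|945)    [QR: 945 ≡ 1 mod 4, sign kept]
  = (629|945)    [6299 ≡ 629 mod 945]
  = (945|629)    [QR: 629 ≡ 1 mod 4, sign kept]
  = (316|629)    [945 ≡ 316 mod 629]
  = (79|629)    [629 ≡ 5 mod 8 ⇒ (2|629)^2 = +1]
  = (629|79)    [QR: 629 ≡ 1 mod 4, sign kept]
  = (76|79)    [629 ≡ 76 mod 79]
  = (19|79)    [79 ≡ 7 mod 8 ⇒ (2|79)^2 = +1]
  = -(79|19)    [QR: both ≡ 3 mod 4, sign flips]
  = -(3|19)    [79 ≡ 3 mod 19]
  = (19|3)    [QR: both ≡ 3 mod 4, sign flips]
  = (1|3)    [19 ≡ 1 mod 3]
  = 1    [(1|3) = 1]

1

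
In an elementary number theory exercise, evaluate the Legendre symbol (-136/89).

Reduce the numerator: -136 ≡ 42 (mod 89), so (-136/89) = (42/89).
Factor out 2: 42 = 2·21. Since 89 ≡ 1 (mod 8), (2/89) = +1. Now have (21/89).
21 ≡ 1 (mod 4), so quadratic reciprocity gives (21/89) = (89/21). Reduce: 89 ≡ 5 (mod 21). Now have (5/21).
5 ≡ 1 (mod 4), so quadratic reciprocity gives (5/21) = (21/5). Reduce: 21 ≡ 1 (mod 5). Now have (1/5).
(1/5) = 1. Collecting the sign factors: 1.

1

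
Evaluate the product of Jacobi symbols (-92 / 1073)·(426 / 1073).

1

By multiplicativity, (-92·426 / 1073) = (-92 / 1073)·(426 / 1073).
First factor (-92 / 1073):
Reduce the numerator: -92 ≡ 981 (mod 1073), so (-92 / 1073) = (981 / 1073).
981 ≡ 1 (mod 4), so quadratic reciprocity gives (981 / 1073) = (1073 / 981). Reduce: 1073 ≡ 92 (mod 981). Now have (92 / 981).
Factor out 2: 92 = 2^2·23. Since 981 ≡ 5 (mod 8), (2 / 981) = -1, and (2 / 981)^2 = +1. Now have (23 / 981).
981 ≡ 1 (mod 4), so quadratic reciprocity gives (23 / 981) = (981 / 23). Reduce: 981 ≡ 15 (mod 23). Now have (15 / 23).
Both 15 ≡ 3 and 23 ≡ 3 (mod 4), so reciprocity gives (15 / 23) = -(23 / 15). Reduce: 23 ≡ 8 (mod 15). Now have -(8 / 15).
Factor out 2: 8 = 2^3. Since 15 ≡ 7 (mod 8), (2 / 15) = +1, and (2 / 15)^3 = +1. Now have -(1 / 15).
(1 / 15) = 1. Collecting the sign factors: -1.
Second factor (426 / 1073):
Factor out 2: 426 = 2·213. Since 1073 ≡ 1 (mod 8), (2 / 1073) = +1. Now have (213 / 1073).
213 ≡ 1 (mod 4), so quadratic reciprocity gives (213 / 1073) = (1073 / 213). Reduce: 1073 ≡ 8 (mod 213). Now have (8 / 213).
Factor out 2: 8 = 2^3. Since 213 ≡ 5 (mod 8), (2 / 213) = -1, and (2 / 213)^3 = -1. Now have -(1 / 213).
(1 / 213) = 1. Collecting the sign factors: -1.
Product: (-1)·(-1) = 1.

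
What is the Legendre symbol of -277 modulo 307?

-1

(-277|307)
  = -(277|307)    [307 ≡ 3 mod 4 ⇒ (-1|307) = -1]
  = -(307|277)    [QR: 277 ≡ 1 mod 4, sign kept]
  = -(30|277)    [307 ≡ 30 mod 277]
  = (15|277)    [277 ≡ 5 mod 8 ⇒ (2|277) = -1]
  = (277|15)    [QR: 277 ≡ 1 mod 4, sign kept]
  = (7|15)    [277 ≡ 7 mod 15]
  = -(15|7)    [QR: both ≡ 3 mod 4, sign flips]
  = -(1|7)    [15 ≡ 1 mod 7]
  = -1    [(1|7) = 1]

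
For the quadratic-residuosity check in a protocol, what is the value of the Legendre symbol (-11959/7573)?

1

Pull out -1: (-11959/7573) = (-1/7573)·(11959/7573). Since 7573 ≡ 1 (mod 4), (-1/7573) = +1. Now have (11959/7573).
Reduce the numerator: 11959 ≡ 4386 (mod 7573), so (11959/7573) = (4386/7573).
Factor out 2: 4386 = 2·2193. Since 7573 ≡ 5 (mod 8), (2/7573) = -1. Now have -(2193/7573).
2193 ≡ 1 (mod 4), so quadratic reciprocity gives (2193/7573) = (7573/2193). Reduce: 7573 ≡ 994 (mod 2193). Now have -(994/2193).
Factor out 2: 994 = 2·497. Since 2193 ≡ 1 (mod 8), (2/2193) = +1. Now have -(497/2193).
497 ≡ 1 (mod 4), so quadratic reciprocity gives (497/2193) = (2193/497). Reduce: 2193 ≡ 205 (mod 497). Now have -(205/497).
205 ≡ 1 (mod 4), so quadratic reciprocity gives (205/497) = (497/205). Reduce: 497 ≡ 87 (mod 205). Now have -(87/205).
205 ≡ 1 (mod 4), so quadratic reciprocity gives (87/205) = (205/87). Reduce: 205 ≡ 31 (mod 87). Now have -(31/87).
Both 31 ≡ 3 and 87 ≡ 3 (mod 4), so reciprocity gives (31/87) = -(87/31). Reduce: 87 ≡ 25 (mod 31). Now have (25/31).
25 ≡ 1 (mod 4), so quadratic reciprocity gives (25/31) = (31/25). Reduce: 31 ≡ 6 (mod 25). Now have (6/25).
Factor out 2: 6 = 2·3. Since 25 ≡ 1 (mod 8), (2/25) = +1. Now have (3/25).
25 ≡ 1 (mod 4), so quadratic reciprocity gives (3/25) = (25/3). Reduce: 25 ≡ 1 (mod 3). Now have (1/3).
(1/3) = 1. Collecting the sign factors: 1.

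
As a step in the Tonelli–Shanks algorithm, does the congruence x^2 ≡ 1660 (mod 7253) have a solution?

Factor out 2: 1660 = 2^2·415. Since 7253 ≡ 5 (mod 8), (2/7253) = -1, and (2/7253)^2 = +1. Now have (415/7253).
7253 ≡ 1 (mod 4), so quadratic reciprocity gives (415/7253) = (7253/415). Reduce: 7253 ≡ 198 (mod 415). Now have (198/415).
Factor out 2: 198 = 2·99. Since 415 ≡ 7 (mod 8), (2/415) = +1. Now have (99/415).
Both 99 ≡ 3 and 415 ≡ 3 (mod 4), so reciprocity gives (99/415) = -(415/99). Reduce: 415 ≡ 19 (mod 99). Now have -(19/99).
Both 19 ≡ 3 and 99 ≡ 3 (mod 4), so reciprocity gives (19/99) = -(99/19). Reduce: 99 ≡ 4 (mod 19). Now have (4/19).
Factor out 2: 4 = 2^2. Since 19 ≡ 3 (mod 8), (2/19) = -1, and (2/19)^2 = +1. Now have (1/19).
(1/19) = 1. Collecting the sign factors: 1.
(1660/7253) = 1, and 7253 is prime, so 1660 is a quadratic residue mod 7253.

yes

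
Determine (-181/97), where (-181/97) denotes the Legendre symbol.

-1

Reduce the numerator: -181 ≡ 13 (mod 97), so (-181/97) = (13/97).
13 ≡ 1 (mod 4), so quadratic reciprocity gives (13/97) = (97/13). Reduce: 97 ≡ 6 (mod 13). Now have (6/13).
Factor out 2: 6 = 2·3. Since 13 ≡ 5 (mod 8), (2/13) = -1. Now have -(3/13).
13 ≡ 1 (mod 4), so quadratic reciprocity gives (3/13) = (13/3). Reduce: 13 ≡ 1 (mod 3). Now have -(1/3).
(1/3) = 1. Collecting the sign factors: -1.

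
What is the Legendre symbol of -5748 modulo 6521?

-1

(-5748 / 6521)
  = (773 / 6521)    [-5748 ≡ 773 mod 6521]
  = (6521 / 773)    [QR: 773 ≡ 1 mod 4, sign kept]
  = (337 / 773)    [6521 ≡ 337 mod 773]
  = (773 / 337)    [QR: 337 ≡ 1 mod 4, sign kept]
  = (99 / 337)    [773 ≡ 99 mod 337]
  = (337 / 99)    [QR: 337 ≡ 1 mod 4, sign kept]
  = (40 / 99)    [337 ≡ 40 mod 99]
  = -(5 / 99)    [99 ≡ 3 mod 8 ⇒ (2 / 99)^3 = -1]
  = -(99 / 5)    [QR: 5 ≡ 1 mod 4, sign kept]
  = -(4 / 5)    [99 ≡ 4 mod 5]
  = -(1 / 5)    [5 ≡ 5 mod 8 ⇒ (2 / 5)^2 = +1]
  = -1    [(1 / 5) = 1]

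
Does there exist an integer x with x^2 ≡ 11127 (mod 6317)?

(11127/6317)
  = (4810/6317)    [11127 ≡ 4810 mod 6317]
  = -(2405/6317)    [6317 ≡ 5 mod 8 ⇒ (2/6317) = -1]
  = -(6317/2405)    [QR: 2405 ≡ 1 mod 4, sign kept]
  = -(1507/2405)    [6317 ≡ 1507 mod 2405]
  = -(2405/1507)    [QR: 2405 ≡ 1 mod 4, sign kept]
  = -(898/1507)    [2405 ≡ 898 mod 1507]
  = (449/1507)    [1507 ≡ 3 mod 8 ⇒ (2/1507) = -1]
  = (1507/449)    [QR: 449 ≡ 1 mod 4, sign kept]
  = (160/449)    [1507 ≡ 160 mod 449]
  = (5/449)    [449 ≡ 1 mod 8 ⇒ (2/449)^5 = +1]
  = (449/5)    [QR: 5 ≡ 1 mod 4, sign kept]
  = (4/5)    [449 ≡ 4 mod 5]
  = (1/5)    [5 ≡ 5 mod 8 ⇒ (2/5)^2 = +1]
  = 1    [(1/5) = 1]
The Legendre symbol is 1, so x^2 ≡ 11127 (mod 6317) has solution.

yes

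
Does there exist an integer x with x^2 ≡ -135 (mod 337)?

no

Reduce the numerator: -135 ≡ 202 (mod 337), so (-135|337) = (202|337).
Factor out 2: 202 = 2·101. Since 337 ≡ 1 (mod 8), (2|337) = +1. Now have (101|337).
101 ≡ 1 (mod 4), so quadratic reciprocity gives (101|337) = (337|101). Reduce: 337 ≡ 34 (mod 101). Now have (34|101).
Factor out 2: 34 = 2·17. Since 101 ≡ 5 (mod 8), (2|101) = -1. Now have -(17|101).
17 ≡ 1 (mod 4), so quadratic reciprocity gives (17|101) = (101|17). Reduce: 101 ≡ 16 (mod 17). Now have -(16|17).
Factor out 2: 16 = 2^4. Since 17 ≡ 1 (mod 8), (2|17) = +1, and (2|17)^4 = +1. Now have -(1|17).
(1|17) = 1. Collecting the sign factors: -1.
The Legendre symbol is -1, so x^2 ≡ -135 (mod 337) has no solution.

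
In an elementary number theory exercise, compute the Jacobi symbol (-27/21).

0

Reduce the numerator: -27 ≡ 15 (mod 21), so (-27/21) = (15/21).
21 ≡ 1 (mod 4), so quadratic reciprocity gives (15/21) = (21/15). Reduce: 21 ≡ 6 (mod 15). Now have (6/15).
Factor out 2: 6 = 2·3. Since 15 ≡ 7 (mod 8), (2/15) = +1. Now have (3/15).
Both 3 ≡ 3 and 15 ≡ 3 (mod 4), so reciprocity gives (3/15) = -(15/3). Reduce: 15 ≡ 0 (mod 3). Now have -(0/3).
The numerator is now 0 with denominator 3 > 1: the symbol is 0.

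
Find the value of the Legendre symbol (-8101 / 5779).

(-8101 / 5779)
  = -(8101 / 5779)    [5779 ≡ 3 mod 4 ⇒ (-1 / 5779) = -1]
  = -(2322 / 5779)    [8101 ≡ 2322 mod 5779]
  = (1161 / 5779)    [5779 ≡ 3 mod 8 ⇒ (2 / 5779) = -1]
  = (5779 / 1161)    [QR: 1161 ≡ 1 mod 4, sign kept]
  = (1135 / 1161)    [5779 ≡ 1135 mod 1161]
  = (1161 / 1135)    [QR: 1161 ≡ 1 mod 4, sign kept]
  = (26 / 1135)    [1161 ≡ 26 mod 1135]
  = (13 / 1135)    [1135 ≡ 7 mod 8 ⇒ (2 / 1135) = +1]
  = (1135 / 13)    [QR: 13 ≡ 1 mod 4, sign kept]
  = (4 / 13)    [1135 ≡ 4 mod 13]
  = (1 / 13)    [13 ≡ 5 mod 8 ⇒ (2 / 13)^2 = +1]
  = 1    [(1 / 13) = 1]

1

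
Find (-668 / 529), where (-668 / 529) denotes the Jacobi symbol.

1

Pull out -1: (-668 / 529) = (-1 / 529)·(668 / 529). Since 529 ≡ 1 (mod 4), (-1 / 529) = +1. Now have (668 / 529).
Reduce the numerator: 668 ≡ 139 (mod 529), so (668 / 529) = (139 / 529).
529 ≡ 1 (mod 4), so quadratic reciprocity gives (139 / 529) = (529 / 139). Reduce: 529 ≡ 112 (mod 139). Now have (112 / 139).
Factor out 2: 112 = 2^4·7. Since 139 ≡ 3 (mod 8), (2 / 139) = -1, and (2 / 139)^4 = +1. Now have (7 / 139).
Both 7 ≡ 3 and 139 ≡ 3 (mod 4), so reciprocity gives (7 / 139) = -(139 / 7). Reduce: 139 ≡ 6 (mod 7). Now have -(6 / 7).
Factor out 2: 6 = 2·3. Since 7 ≡ 7 (mod 8), (2 / 7) = +1. Now have -(3 / 7).
Both 3 ≡ 3 and 7 ≡ 3 (mod 4), so reciprocity gives (3 / 7) = -(7 / 3). Reduce: 7 ≡ 1 (mod 3). Now have (1 / 3).
(1 / 3) = 1. Collecting the sign factors: 1.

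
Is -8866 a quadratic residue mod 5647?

yes

Reduce the numerator: -8866 ≡ 2428 (mod 5647), so (-8866/5647) = (2428/5647).
Factor out 2: 2428 = 2^2·607. Since 5647 ≡ 7 (mod 8), (2/5647) = +1, and (2/5647)^2 = +1. Now have (607/5647).
Both 607 ≡ 3 and 5647 ≡ 3 (mod 4), so reciprocity gives (607/5647) = -(5647/607). Reduce: 5647 ≡ 184 (mod 607). Now have -(184/607).
Factor out 2: 184 = 2^3·23. Since 607 ≡ 7 (mod 8), (2/607) = +1, and (2/607)^3 = +1. Now have -(23/607).
Both 23 ≡ 3 and 607 ≡ 3 (mod 4), so reciprocity gives (23/607) = -(607/23). Reduce: 607 ≡ 9 (mod 23). Now have (9/23).
9 ≡ 1 (mod 4), so quadratic reciprocity gives (9/23) = (23/9). Reduce: 23 ≡ 5 (mod 9). Now have (5/9).
5 ≡ 1 (mod 4), so quadratic reciprocity gives (5/9) = (9/5). Reduce: 9 ≡ 4 (mod 5). Now have (4/5).
Factor out 2: 4 = 2^2. Since 5 ≡ 5 (mod 8), (2/5) = -1, and (2/5)^2 = +1. Now have (1/5).
(1/5) = 1. Collecting the sign factors: 1.
The Legendre symbol is 1, so x^2 ≡ -8866 (mod 5647) has solution.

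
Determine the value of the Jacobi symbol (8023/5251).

Reduce the numerator: 8023 ≡ 2772 (mod 5251), so (8023/5251) = (2772/5251).
Factor out 2: 2772 = 2^2·693. Since 5251 ≡ 3 (mod 8), (2/5251) = -1, and (2/5251)^2 = +1. Now have (693/5251).
693 ≡ 1 (mod 4), so quadratic reciprocity gives (693/5251) = (5251/693). Reduce: 5251 ≡ 400 (mod 693). Now have (400/693).
Factor out 2: 400 = 2^4·25. Since 693 ≡ 5 (mod 8), (2/693) = -1, and (2/693)^4 = +1. Now have (25/693).
25 ≡ 1 (mod 4), so quadratic reciprocity gives (25/693) = (693/25). Reduce: 693 ≡ 18 (mod 25). Now have (18/25).
Factor out 2: 18 = 2·9. Since 25 ≡ 1 (mod 8), (2/25) = +1. Now have (9/25).
9 ≡ 1 (mod 4), so quadratic reciprocity gives (9/25) = (25/9). Reduce: 25 ≡ 7 (mod 9). Now have (7/9).
9 ≡ 1 (mod 4), so quadratic reciprocity gives (7/9) = (9/7). Reduce: 9 ≡ 2 (mod 7). Now have (2/7).
Factor out 2: 2 = 2. Since 7 ≡ 7 (mod 8), (2/7) = +1. Now have (1/7).
(1/7) = 1. Collecting the sign factors: 1.

1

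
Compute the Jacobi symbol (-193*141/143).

By multiplicativity, (-193·141/143) = (-193/143)·(141/143).
First factor (-193/143):
Pull out -1: (-193/143) = (-1/143)·(193/143). Since 143 ≡ 3 (mod 4), (-1/143) = -1. Now have -(193/143).
Reduce the numerator: 193 ≡ 50 (mod 143), so (193/143) = (50/143).
Factor out 2: 50 = 2·25. Since 143 ≡ 7 (mod 8), (2/143) = +1. Now have -(25/143).
25 ≡ 1 (mod 4), so quadratic reciprocity gives (25/143) = (143/25). Reduce: 143 ≡ 18 (mod 25). Now have -(18/25).
Factor out 2: 18 = 2·9. Since 25 ≡ 1 (mod 8), (2/25) = +1. Now have -(9/25).
9 ≡ 1 (mod 4), so quadratic reciprocity gives (9/25) = (25/9). Reduce: 25 ≡ 7 (mod 9). Now have -(7/9).
9 ≡ 1 (mod 4), so quadratic reciprocity gives (7/9) = (9/7). Reduce: 9 ≡ 2 (mod 7). Now have -(2/7).
Factor out 2: 2 = 2. Since 7 ≡ 7 (mod 8), (2/7) = +1. Now have -(1/7).
(1/7) = 1. Collecting the sign factors: -1.
Second factor (141/143):
141 ≡ 1 (mod 4), so quadratic reciprocity gives (141/143) = (143/141). Reduce: 143 ≡ 2 (mod 141). Now have (2/141).
Factor out 2: 2 = 2. Since 141 ≡ 5 (mod 8), (2/141) = -1. Now have -(1/141).
(1/141) = 1. Collecting the sign factors: -1.
Product: (-1)·(-1) = 1.

1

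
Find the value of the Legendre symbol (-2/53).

(-2/53)
  = (51/53)    [-2 ≡ 51 mod 53]
  = (53/51)    [QR: 53 ≡ 1 mod 4, sign kept]
  = (2/51)    [53 ≡ 2 mod 51]
  = -(1/51)    [51 ≡ 3 mod 8 ⇒ (2/51) = -1]
  = -1    [(1/51) = 1]

-1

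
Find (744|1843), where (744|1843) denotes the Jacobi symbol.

(744|1843)
  = -(93|1843)    [1843 ≡ 3 mod 8 ⇒ (2|1843)^3 = -1]
  = -(1843|93)    [QR: 93 ≡ 1 mod 4, sign kept]
  = -(76|93)    [1843 ≡ 76 mod 93]
  = -(19|93)    [93 ≡ 5 mod 8 ⇒ (2|93)^2 = +1]
  = -(93|19)    [QR: 93 ≡ 1 mod 4, sign kept]
  = -(17|19)    [93 ≡ 17 mod 19]
  = -(19|17)    [QR: 17 ≡ 1 mod 4, sign kept]
  = -(2|17)    [19 ≡ 2 mod 17]
  = -(1|17)    [17 ≡ 1 mod 8 ⇒ (2|17) = +1]
  = -1    [(1|17) = 1]

-1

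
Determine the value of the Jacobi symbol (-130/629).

Reduce the numerator: -130 ≡ 499 (mod 629), so (-130/629) = (499/629).
629 ≡ 1 (mod 4), so quadratic reciprocity gives (499/629) = (629/499). Reduce: 629 ≡ 130 (mod 499). Now have (130/499).
Factor out 2: 130 = 2·65. Since 499 ≡ 3 (mod 8), (2/499) = -1. Now have -(65/499).
65 ≡ 1 (mod 4), so quadratic reciprocity gives (65/499) = (499/65). Reduce: 499 ≡ 44 (mod 65). Now have -(44/65).
Factor out 2: 44 = 2^2·11. Since 65 ≡ 1 (mod 8), (2/65) = +1, and (2/65)^2 = +1. Now have -(11/65).
65 ≡ 1 (mod 4), so quadratic reciprocity gives (11/65) = (65/11). Reduce: 65 ≡ 10 (mod 11). Now have -(10/11).
Factor out 2: 10 = 2·5. Since 11 ≡ 3 (mod 8), (2/11) = -1. Now have (5/11).
5 ≡ 1 (mod 4), so quadratic reciprocity gives (5/11) = (11/5). Reduce: 11 ≡ 1 (mod 5). Now have (1/5).
(1/5) = 1. Collecting the sign factors: 1.

1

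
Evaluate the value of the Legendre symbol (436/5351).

-1

(436/5351)
  = (109/5351)    [5351 ≡ 7 mod 8 ⇒ (2/5351)^2 = +1]
  = (5351/109)    [QR: 109 ≡ 1 mod 4, sign kept]
  = (10/109)    [5351 ≡ 10 mod 109]
  = -(5/109)    [109 ≡ 5 mod 8 ⇒ (2/109) = -1]
  = -(109/5)    [QR: 5 ≡ 1 mod 4, sign kept]
  = -(4/5)    [109 ≡ 4 mod 5]
  = -(1/5)    [5 ≡ 5 mod 8 ⇒ (2/5)^2 = +1]
  = -1    [(1/5) = 1]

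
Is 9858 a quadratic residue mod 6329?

yes

Reduce the numerator: 9858 ≡ 3529 (mod 6329), so (9858/6329) = (3529/6329).
3529 ≡ 1 (mod 4), so quadratic reciprocity gives (3529/6329) = (6329/3529). Reduce: 6329 ≡ 2800 (mod 3529). Now have (2800/3529).
Factor out 2: 2800 = 2^4·175. Since 3529 ≡ 1 (mod 8), (2/3529) = +1, and (2/3529)^4 = +1. Now have (175/3529).
3529 ≡ 1 (mod 4), so quadratic reciprocity gives (175/3529) = (3529/175). Reduce: 3529 ≡ 29 (mod 175). Now have (29/175).
29 ≡ 1 (mod 4), so quadratic reciprocity gives (29/175) = (175/29). Reduce: 175 ≡ 1 (mod 29). Now have (1/29).
(1/29) = 1. Collecting the sign factors: 1.
The Legendre symbol is 1, so x^2 ≡ 9858 (mod 6329) has solution.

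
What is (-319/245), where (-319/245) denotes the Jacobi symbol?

(-319/245)
  = (171/245)    [-319 ≡ 171 mod 245]
  = (245/171)    [QR: 245 ≡ 1 mod 4, sign kept]
  = (74/171)    [245 ≡ 74 mod 171]
  = -(37/171)    [171 ≡ 3 mod 8 ⇒ (2/171) = -1]
  = -(171/37)    [QR: 37 ≡ 1 mod 4, sign kept]
  = -(23/37)    [171 ≡ 23 mod 37]
  = -(37/23)    [QR: 37 ≡ 1 mod 4, sign kept]
  = -(14/23)    [37 ≡ 14 mod 23]
  = -(7/23)    [23 ≡ 7 mod 8 ⇒ (2/23) = +1]
  = (23/7)    [QR: both ≡ 3 mod 4, sign flips]
  = (2/7)    [23 ≡ 2 mod 7]
  = (1/7)    [7 ≡ 7 mod 8 ⇒ (2/7) = +1]
  = 1    [(1/7) = 1]

1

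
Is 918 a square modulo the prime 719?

Reduce the numerator: 918 ≡ 199 (mod 719), so (918/719) = (199/719).
Both 199 ≡ 3 and 719 ≡ 3 (mod 4), so reciprocity gives (199/719) = -(719/199). Reduce: 719 ≡ 122 (mod 199). Now have -(122/199).
Factor out 2: 122 = 2·61. Since 199 ≡ 7 (mod 8), (2/199) = +1. Now have -(61/199).
61 ≡ 1 (mod 4), so quadratic reciprocity gives (61/199) = (199/61). Reduce: 199 ≡ 16 (mod 61). Now have -(16/61).
Factor out 2: 16 = 2^4. Since 61 ≡ 5 (mod 8), (2/61) = -1, and (2/61)^4 = +1. Now have -(1/61).
(1/61) = 1. Collecting the sign factors: -1.
(918/719) = -1, and 719 is prime, so 918 is not a quadratic residue mod 719.

no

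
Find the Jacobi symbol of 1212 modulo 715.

Reduce the numerator: 1212 ≡ 497 (mod 715), so (1212 / 715) = (497 / 715).
497 ≡ 1 (mod 4), so quadratic reciprocity gives (497 / 715) = (715 / 497). Reduce: 715 ≡ 218 (mod 497). Now have (218 / 497).
Factor out 2: 218 = 2·109. Since 497 ≡ 1 (mod 8), (2 / 497) = +1. Now have (109 / 497).
109 ≡ 1 (mod 4), so quadratic reciprocity gives (109 / 497) = (497 / 109). Reduce: 497 ≡ 61 (mod 109). Now have (61 / 109).
61 ≡ 1 (mod 4), so quadratic reciprocity gives (61 / 109) = (109 / 61). Reduce: 109 ≡ 48 (mod 61). Now have (48 / 61).
Factor out 2: 48 = 2^4·3. Since 61 ≡ 5 (mod 8), (2 / 61) = -1, and (2 / 61)^4 = +1. Now have (3 / 61).
61 ≡ 1 (mod 4), so quadratic reciprocity gives (3 / 61) = (61 / 3). Reduce: 61 ≡ 1 (mod 3). Now have (1 / 3).
(1 / 3) = 1. Collecting the sign factors: 1.

1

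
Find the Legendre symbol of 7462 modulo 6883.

-1

Reduce the numerator: 7462 ≡ 579 (mod 6883), so (7462 / 6883) = (579 / 6883).
Both 579 ≡ 3 and 6883 ≡ 3 (mod 4), so reciprocity gives (579 / 6883) = -(6883 / 579). Reduce: 6883 ≡ 514 (mod 579). Now have -(514 / 579).
Factor out 2: 514 = 2·257. Since 579 ≡ 3 (mod 8), (2 / 579) = -1. Now have (257 / 579).
257 ≡ 1 (mod 4), so quadratic reciprocity gives (257 / 579) = (579 / 257). Reduce: 579 ≡ 65 (mod 257). Now have (65 / 257).
65 ≡ 1 (mod 4), so quadratic reciprocity gives (65 / 257) = (257 / 65). Reduce: 257 ≡ 62 (mod 65). Now have (62 / 65).
Factor out 2: 62 = 2·31. Since 65 ≡ 1 (mod 8), (2 / 65) = +1. Now have (31 / 65).
65 ≡ 1 (mod 4), so quadratic reciprocity gives (31 / 65) = (65 / 31). Reduce: 65 ≡ 3 (mod 31). Now have (3 / 31).
Both 3 ≡ 3 and 31 ≡ 3 (mod 4), so reciprocity gives (3 / 31) = -(31 / 3). Reduce: 31 ≡ 1 (mod 3). Now have -(1 / 3).
(1 / 3) = 1. Collecting the sign factors: -1.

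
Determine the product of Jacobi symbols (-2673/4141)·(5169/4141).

1

By multiplicativity, (-2673·5169/4141) = (-2673/4141)·(5169/4141).
First factor (-2673/4141):
Pull out -1: (-2673/4141) = (-1/4141)·(2673/4141). Since 4141 ≡ 1 (mod 4), (-1/4141) = +1. Now have (2673/4141).
2673 ≡ 1 (mod 4), so quadratic reciprocity gives (2673/4141) = (4141/2673). Reduce: 4141 ≡ 1468 (mod 2673). Now have (1468/2673).
Factor out 2: 1468 = 2^2·367. Since 2673 ≡ 1 (mod 8), (2/2673) = +1, and (2/2673)^2 = +1. Now have (367/2673).
2673 ≡ 1 (mod 4), so quadratic reciprocity gives (367/2673) = (2673/367). Reduce: 2673 ≡ 104 (mod 367). Now have (104/367).
Factor out 2: 104 = 2^3·13. Since 367 ≡ 7 (mod 8), (2/367) = +1, and (2/367)^3 = +1. Now have (13/367).
13 ≡ 1 (mod 4), so quadratic reciprocity gives (13/367) = (367/13). Reduce: 367 ≡ 3 (mod 13). Now have (3/13).
13 ≡ 1 (mod 4), so quadratic reciprocity gives (3/13) = (13/3). Reduce: 13 ≡ 1 (mod 3). Now have (1/3).
(1/3) = 1. Collecting the sign factors: 1.
Second factor (5169/4141):
Reduce the numerator: 5169 ≡ 1028 (mod 4141), so (5169/4141) = (1028/4141).
Factor out 2: 1028 = 2^2·257. Since 4141 ≡ 5 (mod 8), (2/4141) = -1, and (2/4141)^2 = +1. Now have (257/4141).
257 ≡ 1 (mod 4), so quadratic reciprocity gives (257/4141) = (4141/257). Reduce: 4141 ≡ 29 (mod 257). Now have (29/257).
29 ≡ 1 (mod 4), so quadratic reciprocity gives (29/257) = (257/29). Reduce: 257 ≡ 25 (mod 29). Now have (25/29).
25 ≡ 1 (mod 4), so quadratic reciprocity gives (25/29) = (29/25). Reduce: 29 ≡ 4 (mod 25). Now have (4/25).
Factor out 2: 4 = 2^2. Since 25 ≡ 1 (mod 8), (2/25) = +1, and (2/25)^2 = +1. Now have (1/25).
(1/25) = 1. Collecting the sign factors: 1.
Product: (1)·(1) = 1.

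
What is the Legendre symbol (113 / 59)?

(113 / 59)
  = (54 / 59)    [113 ≡ 54 mod 59]
  = -(27 / 59)    [59 ≡ 3 mod 8 ⇒ (2 / 59) = -1]
  = (59 / 27)    [QR: both ≡ 3 mod 4, sign flips]
  = (5 / 27)    [59 ≡ 5 mod 27]
  = (27 / 5)    [QR: 5 ≡ 1 mod 4, sign kept]
  = (2 / 5)    [27 ≡ 2 mod 5]
  = -(1 / 5)    [5 ≡ 5 mod 8 ⇒ (2 / 5) = -1]
  = -1    [(1 / 5) = 1]

-1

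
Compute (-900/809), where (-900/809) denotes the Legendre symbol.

(-900/809)
  = (718/809)    [-900 ≡ 718 mod 809]
  = (359/809)    [809 ≡ 1 mod 8 ⇒ (2/809) = +1]
  = (809/359)    [QR: 809 ≡ 1 mod 4, sign kept]
  = (91/359)    [809 ≡ 91 mod 359]
  = -(359/91)    [QR: both ≡ 3 mod 4, sign flips]
  = -(86/91)    [359 ≡ 86 mod 91]
  = (43/91)    [91 ≡ 3 mod 8 ⇒ (2/91) = -1]
  = -(91/43)    [QR: both ≡ 3 mod 4, sign flips]
  = -(5/43)    [91 ≡ 5 mod 43]
  = -(43/5)    [QR: 5 ≡ 1 mod 4, sign kept]
  = -(3/5)    [43 ≡ 3 mod 5]
  = -(5/3)    [QR: 5 ≡ 1 mod 4, sign kept]
  = -(2/3)    [5 ≡ 2 mod 3]
  = (1/3)    [3 ≡ 3 mod 8 ⇒ (2/3) = -1]
  = 1    [(1/3) = 1]

1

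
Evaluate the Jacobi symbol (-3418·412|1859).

By multiplicativity, (-3418·412|1859) = (-3418|1859)·(412|1859).
First factor (-3418|1859):
Reduce the numerator: -3418 ≡ 300 (mod 1859), so (-3418|1859) = (300|1859).
Factor out 2: 300 = 2^2·75. Since 1859 ≡ 3 (mod 8), (2|1859) = -1, and (2|1859)^2 = +1. Now have (75|1859).
Both 75 ≡ 3 and 1859 ≡ 3 (mod 4), so reciprocity gives (75|1859) = -(1859|75). Reduce: 1859 ≡ 59 (mod 75). Now have -(59|75).
Both 59 ≡ 3 and 75 ≡ 3 (mod 4), so reciprocity gives (59|75) = -(75|59). Reduce: 75 ≡ 16 (mod 59). Now have (16|59).
Factor out 2: 16 = 2^4. Since 59 ≡ 3 (mod 8), (2|59) = -1, and (2|59)^4 = +1. Now have (1|59).
(1|59) = 1. Collecting the sign factors: 1.
Second factor (412|1859):
Factor out 2: 412 = 2^2·103. Since 1859 ≡ 3 (mod 8), (2|1859) = -1, and (2|1859)^2 = +1. Now have (103|1859).
Both 103 ≡ 3 and 1859 ≡ 3 (mod 4), so reciprocity gives (103|1859) = -(1859|103). Reduce: 1859 ≡ 5 (mod 103). Now have -(5|103).
5 ≡ 1 (mod 4), so quadratic reciprocity gives (5|103) = (103|5). Reduce: 103 ≡ 3 (mod 5). Now have -(3|5).
5 ≡ 1 (mod 4), so quadratic reciprocity gives (3|5) = (5|3). Reduce: 5 ≡ 2 (mod 3). Now have -(2|3).
Factor out 2: 2 = 2. Since 3 ≡ 3 (mod 8), (2|3) = -1. Now have (1|3).
(1|3) = 1. Collecting the sign factors: 1.
Product: (1)·(1) = 1.

1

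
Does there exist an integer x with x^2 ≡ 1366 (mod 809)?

yes

(1366/809)
  = (557/809)    [1366 ≡ 557 mod 809]
  = (809/557)    [QR: 557 ≡ 1 mod 4, sign kept]
  = (252/557)    [809 ≡ 252 mod 557]
  = (63/557)    [557 ≡ 5 mod 8 ⇒ (2/557)^2 = +1]
  = (557/63)    [QR: 557 ≡ 1 mod 4, sign kept]
  = (53/63)    [557 ≡ 53 mod 63]
  = (63/53)    [QR: 53 ≡ 1 mod 4, sign kept]
  = (10/53)    [63 ≡ 10 mod 53]
  = -(5/53)    [53 ≡ 5 mod 8 ⇒ (2/53) = -1]
  = -(53/5)    [QR: 5 ≡ 1 mod 4, sign kept]
  = -(3/5)    [53 ≡ 3 mod 5]
  = -(5/3)    [QR: 5 ≡ 1 mod 4, sign kept]
  = -(2/3)    [5 ≡ 2 mod 3]
  = (1/3)    [3 ≡ 3 mod 8 ⇒ (2/3) = -1]
  = 1    [(1/3) = 1]
(1366/809) = 1, and 809 is prime, so 1366 is a quadratic residue mod 809.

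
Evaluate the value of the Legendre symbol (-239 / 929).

-1

(-239 / 929)
  = (239 / 929)    [929 ≡ 1 mod 4 ⇒ (-1 / 929) = +1]
  = (929 / 239)    [QR: 929 ≡ 1 mod 4, sign kept]
  = (212 / 239)    [929 ≡ 212 mod 239]
  = (53 / 239)    [239 ≡ 7 mod 8 ⇒ (2 / 239)^2 = +1]
  = (239 / 53)    [QR: 53 ≡ 1 mod 4, sign kept]
  = (27 / 53)    [239 ≡ 27 mod 53]
  = (53 / 27)    [QR: 53 ≡ 1 mod 4, sign kept]
  = (26 / 27)    [53 ≡ 26 mod 27]
  = -(13 / 27)    [27 ≡ 3 mod 8 ⇒ (2 / 27) = -1]
  = -(27 / 13)    [QR: 13 ≡ 1 mod 4, sign kept]
  = -(1 / 13)    [27 ≡ 1 mod 13]
  = -1    [(1 / 13) = 1]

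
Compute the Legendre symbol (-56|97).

-1

(-56|97)
  = (56|97)    [97 ≡ 1 mod 4 ⇒ (-1|97) = +1]
  = (7|97)    [97 ≡ 1 mod 8 ⇒ (2|97)^3 = +1]
  = (97|7)    [QR: 97 ≡ 1 mod 4, sign kept]
  = (6|7)    [97 ≡ 6 mod 7]
  = (3|7)    [7 ≡ 7 mod 8 ⇒ (2|7) = +1]
  = -(7|3)    [QR: both ≡ 3 mod 4, sign flips]
  = -(1|3)    [7 ≡ 1 mod 3]
  = -1    [(1|3) = 1]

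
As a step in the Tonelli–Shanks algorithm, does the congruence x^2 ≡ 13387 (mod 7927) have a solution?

Reduce the numerator: 13387 ≡ 5460 (mod 7927), so (13387/7927) = (5460/7927).
Factor out 2: 5460 = 2^2·1365. Since 7927 ≡ 7 (mod 8), (2/7927) = +1, and (2/7927)^2 = +1. Now have (1365/7927).
1365 ≡ 1 (mod 4), so quadratic reciprocity gives (1365/7927) = (7927/1365). Reduce: 7927 ≡ 1102 (mod 1365). Now have (1102/1365).
Factor out 2: 1102 = 2·551. Since 1365 ≡ 5 (mod 8), (2/1365) = -1. Now have -(551/1365).
1365 ≡ 1 (mod 4), so quadratic reciprocity gives (551/1365) = (1365/551). Reduce: 1365 ≡ 263 (mod 551). Now have -(263/551).
Both 263 ≡ 3 and 551 ≡ 3 (mod 4), so reciprocity gives (263/551) = -(551/263). Reduce: 551 ≡ 25 (mod 263). Now have (25/263).
25 ≡ 1 (mod 4), so quadratic reciprocity gives (25/263) = (263/25). Reduce: 263 ≡ 13 (mod 25). Now have (13/25).
13 ≡ 1 (mod 4), so quadratic reciprocity gives (13/25) = (25/13). Reduce: 25 ≡ 12 (mod 13). Now have (12/13).
Factor out 2: 12 = 2^2·3. Since 13 ≡ 5 (mod 8), (2/13) = -1, and (2/13)^2 = +1. Now have (3/13).
13 ≡ 1 (mod 4), so quadratic reciprocity gives (3/13) = (13/3). Reduce: 13 ≡ 1 (mod 3). Now have (1/3).
(1/3) = 1. Collecting the sign factors: 1.
(13387/7927) = 1, and 7927 is prime, so 13387 is a quadratic residue mod 7927.

yes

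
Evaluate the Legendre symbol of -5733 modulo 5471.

1

(-5733|5471)
  = -(5733|5471)    [5471 ≡ 3 mod 4 ⇒ (-1|5471) = -1]
  = -(262|5471)    [5733 ≡ 262 mod 5471]
  = -(131|5471)    [5471 ≡ 7 mod 8 ⇒ (2|5471) = +1]
  = (5471|131)    [QR: both ≡ 3 mod 4, sign flips]
  = (100|131)    [5471 ≡ 100 mod 131]
  = (25|131)    [131 ≡ 3 mod 8 ⇒ (2|131)^2 = +1]
  = (131|25)    [QR: 25 ≡ 1 mod 4, sign kept]
  = (6|25)    [131 ≡ 6 mod 25]
  = (3|25)    [25 ≡ 1 mod 8 ⇒ (2|25) = +1]
  = (25|3)    [QR: 25 ≡ 1 mod 4, sign kept]
  = (1|3)    [25 ≡ 1 mod 3]
  = 1    [(1|3) = 1]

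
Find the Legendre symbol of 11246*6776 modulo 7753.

By multiplicativity, (11246·6776 / 7753) = (11246 / 7753)·(6776 / 7753).
First factor (11246 / 7753):
(11246 / 7753)
  = (3493 / 7753)    [11246 ≡ 3493 mod 7753]
  = (7753 / 3493)    [QR: 3493 ≡ 1 mod 4, sign kept]
  = (767 / 3493)    [7753 ≡ 767 mod 3493]
  = (3493 / 767)    [QR: 3493 ≡ 1 mod 4, sign kept]
  = (425 / 767)    [3493 ≡ 425 mod 767]
  = (767 / 425)    [QR: 425 ≡ 1 mod 4, sign kept]
  = (342 / 425)    [767 ≡ 342 mod 425]
  = (171 / 425)    [425 ≡ 1 mod 8 ⇒ (2 / 425) = +1]
  = (425 / 171)    [QR: 425 ≡ 1 mod 4, sign kept]
  = (83 / 171)    [425 ≡ 83 mod 171]
  = -(171 / 83)    [QR: both ≡ 3 mod 4, sign flips]
  = -(5 / 83)    [171 ≡ 5 mod 83]
  = -(83 / 5)    [QR: 5 ≡ 1 mod 4, sign kept]
  = -(3 / 5)    [83 ≡ 3 mod 5]
  = -(5 / 3)    [QR: 5 ≡ 1 mod 4, sign kept]
  = -(2 / 3)    [5 ≡ 2 mod 3]
  = (1 / 3)    [3 ≡ 3 mod 8 ⇒ (2 / 3) = -1]
  = 1    [(1 / 3) = 1]
Second factor (6776 / 7753):
(6776 / 7753)
  = (847 / 7753)    [7753 ≡ 1 mod 8 ⇒ (2 / 7753)^3 = +1]
  = (7753 / 847)    [QR: 7753 ≡ 1 mod 4, sign kept]
  = (130 / 847)    [7753 ≡ 130 mod 847]
  = (65 / 847)    [847 ≡ 7 mod 8 ⇒ (2 / 847) = +1]
  = (847 / 65)    [QR: 65 ≡ 1 mod 4, sign kept]
  = (2 / 65)    [847 ≡ 2 mod 65]
  = (1 / 65)    [65 ≡ 1 mod 8 ⇒ (2 / 65) = +1]
  = 1    [(1 / 65) = 1]
Product: (1)·(1) = 1.

1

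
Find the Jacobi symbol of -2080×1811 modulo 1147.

By multiplicativity, (-2080·1811/1147) = (-2080/1147)·(1811/1147).
First factor (-2080/1147):
Reduce the numerator: -2080 ≡ 214 (mod 1147), so (-2080/1147) = (214/1147).
Factor out 2: 214 = 2·107. Since 1147 ≡ 3 (mod 8), (2/1147) = -1. Now have -(107/1147).
Both 107 ≡ 3 and 1147 ≡ 3 (mod 4), so reciprocity gives (107/1147) = -(1147/107). Reduce: 1147 ≡ 77 (mod 107). Now have (77/107).
77 ≡ 1 (mod 4), so quadratic reciprocity gives (77/107) = (107/77). Reduce: 107 ≡ 30 (mod 77). Now have (30/77).
Factor out 2: 30 = 2·15. Since 77 ≡ 5 (mod 8), (2/77) = -1. Now have -(15/77).
77 ≡ 1 (mod 4), so quadratic reciprocity gives (15/77) = (77/15). Reduce: 77 ≡ 2 (mod 15). Now have -(2/15).
Factor out 2: 2 = 2. Since 15 ≡ 7 (mod 8), (2/15) = +1. Now have -(1/15).
(1/15) = 1. Collecting the sign factors: -1.
Second factor (1811/1147):
Reduce the numerator: 1811 ≡ 664 (mod 1147), so (1811/1147) = (664/1147).
Factor out 2: 664 = 2^3·83. Since 1147 ≡ 3 (mod 8), (2/1147) = -1, and (2/1147)^3 = -1. Now have -(83/1147).
Both 83 ≡ 3 and 1147 ≡ 3 (mod 4), so reciprocity gives (83/1147) = -(1147/83). Reduce: 1147 ≡ 68 (mod 83). Now have (68/83).
Factor out 2: 68 = 2^2·17. Since 83 ≡ 3 (mod 8), (2/83) = -1, and (2/83)^2 = +1. Now have (17/83).
17 ≡ 1 (mod 4), so quadratic reciprocity gives (17/83) = (83/17). Reduce: 83 ≡ 15 (mod 17). Now have (15/17).
17 ≡ 1 (mod 4), so quadratic reciprocity gives (15/17) = (17/15). Reduce: 17 ≡ 2 (mod 15). Now have (2/15).
Factor out 2: 2 = 2. Since 15 ≡ 7 (mod 8), (2/15) = +1. Now have (1/15).
(1/15) = 1. Collecting the sign factors: 1.
Product: (-1)·(1) = -1.

-1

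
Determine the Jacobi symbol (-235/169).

1

Reduce the numerator: -235 ≡ 103 (mod 169), so (-235/169) = (103/169).
169 ≡ 1 (mod 4), so quadratic reciprocity gives (103/169) = (169/103). Reduce: 169 ≡ 66 (mod 103). Now have (66/103).
Factor out 2: 66 = 2·33. Since 103 ≡ 7 (mod 8), (2/103) = +1. Now have (33/103).
33 ≡ 1 (mod 4), so quadratic reciprocity gives (33/103) = (103/33). Reduce: 103 ≡ 4 (mod 33). Now have (4/33).
Factor out 2: 4 = 2^2. Since 33 ≡ 1 (mod 8), (2/33) = +1, and (2/33)^2 = +1. Now have (1/33).
(1/33) = 1. Collecting the sign factors: 1.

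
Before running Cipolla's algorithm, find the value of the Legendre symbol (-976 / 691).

(-976 / 691)
  = -(976 / 691)    [691 ≡ 3 mod 4 ⇒ (-1 / 691) = -1]
  = -(285 / 691)    [976 ≡ 285 mod 691]
  = -(691 / 285)    [QR: 285 ≡ 1 mod 4, sign kept]
  = -(121 / 285)    [691 ≡ 121 mod 285]
  = -(285 / 121)    [QR: 121 ≡ 1 mod 4, sign kept]
  = -(43 / 121)    [285 ≡ 43 mod 121]
  = -(121 / 43)    [QR: 121 ≡ 1 mod 4, sign kept]
  = -(35 / 43)    [121 ≡ 35 mod 43]
  = (43 / 35)    [QR: both ≡ 3 mod 4, sign flips]
  = (8 / 35)    [43 ≡ 8 mod 35]
  = -(1 / 35)    [35 ≡ 3 mod 8 ⇒ (2 / 35)^3 = -1]
  = -1    [(1 / 35) = 1]

-1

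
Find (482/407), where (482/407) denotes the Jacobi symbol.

1

Reduce the numerator: 482 ≡ 75 (mod 407), so (482/407) = (75/407).
Both 75 ≡ 3 and 407 ≡ 3 (mod 4), so reciprocity gives (75/407) = -(407/75). Reduce: 407 ≡ 32 (mod 75). Now have -(32/75).
Factor out 2: 32 = 2^5. Since 75 ≡ 3 (mod 8), (2/75) = -1, and (2/75)^5 = -1. Now have (1/75).
(1/75) = 1. Collecting the sign factors: 1.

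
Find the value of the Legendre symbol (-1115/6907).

Reduce the numerator: -1115 ≡ 5792 (mod 6907), so (-1115/6907) = (5792/6907).
Factor out 2: 5792 = 2^5·181. Since 6907 ≡ 3 (mod 8), (2/6907) = -1, and (2/6907)^5 = -1. Now have -(181/6907).
181 ≡ 1 (mod 4), so quadratic reciprocity gives (181/6907) = (6907/181). Reduce: 6907 ≡ 29 (mod 181). Now have -(29/181).
29 ≡ 1 (mod 4), so quadratic reciprocity gives (29/181) = (181/29). Reduce: 181 ≡ 7 (mod 29). Now have -(7/29).
29 ≡ 1 (mod 4), so quadratic reciprocity gives (7/29) = (29/7). Reduce: 29 ≡ 1 (mod 7). Now have -(1/7).
(1/7) = 1. Collecting the sign factors: -1.

-1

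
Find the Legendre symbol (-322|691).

Pull out -1: (-322|691) = (-1|691)·(322|691). Since 691 ≡ 3 (mod 4), (-1|691) = -1. Now have -(322|691).
Factor out 2: 322 = 2·161. Since 691 ≡ 3 (mod 8), (2|691) = -1. Now have (161|691).
161 ≡ 1 (mod 4), so quadratic reciprocity gives (161|691) = (691|161). Reduce: 691 ≡ 47 (mod 161). Now have (47|161).
161 ≡ 1 (mod 4), so quadratic reciprocity gives (47|161) = (161|47). Reduce: 161 ≡ 20 (mod 47). Now have (20|47).
Factor out 2: 20 = 2^2·5. Since 47 ≡ 7 (mod 8), (2|47) = +1, and (2|47)^2 = +1. Now have (5|47).
5 ≡ 1 (mod 4), so quadratic reciprocity gives (5|47) = (47|5). Reduce: 47 ≡ 2 (mod 5). Now have (2|5).
Factor out 2: 2 = 2. Since 5 ≡ 5 (mod 8), (2|5) = -1. Now have -(1|5).
(1|5) = 1. Collecting the sign factors: -1.

-1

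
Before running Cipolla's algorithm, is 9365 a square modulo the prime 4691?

(9365/4691)
  = (4674/4691)    [9365 ≡ 4674 mod 4691]
  = -(2337/4691)    [4691 ≡ 3 mod 8 ⇒ (2/4691) = -1]
  = -(4691/2337)    [QR: 2337 ≡ 1 mod 4, sign kept]
  = -(17/2337)    [4691 ≡ 17 mod 2337]
  = -(2337/17)    [QR: 17 ≡ 1 mod 4, sign kept]
  = -(8/17)    [2337 ≡ 8 mod 17]
  = -(1/17)    [17 ≡ 1 mod 8 ⇒ (2/17)^3 = +1]
  = -1    [(1/17) = 1]
The Legendre symbol is -1, so x^2 ≡ 9365 (mod 4691) has no solution.

no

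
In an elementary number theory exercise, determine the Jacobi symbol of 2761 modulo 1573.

Reduce the numerator: 2761 ≡ 1188 (mod 1573), so (2761/1573) = (1188/1573).
Factor out 2: 1188 = 2^2·297. Since 1573 ≡ 5 (mod 8), (2/1573) = -1, and (2/1573)^2 = +1. Now have (297/1573).
297 ≡ 1 (mod 4), so quadratic reciprocity gives (297/1573) = (1573/297). Reduce: 1573 ≡ 88 (mod 297). Now have (88/297).
Factor out 2: 88 = 2^3·11. Since 297 ≡ 1 (mod 8), (2/297) = +1, and (2/297)^3 = +1. Now have (11/297).
297 ≡ 1 (mod 4), so quadratic reciprocity gives (11/297) = (297/11). Reduce: 297 ≡ 0 (mod 11). Now have (0/11).
The numerator is now 0 with denominator 11 > 1: the symbol is 0.

0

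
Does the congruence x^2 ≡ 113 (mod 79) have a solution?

(113/79)
  = (34/79)    [113 ≡ 34 mod 79]
  = (17/79)    [79 ≡ 7 mod 8 ⇒ (2/79) = +1]
  = (79/17)    [QR: 17 ≡ 1 mod 4, sign kept]
  = (11/17)    [79 ≡ 11 mod 17]
  = (17/11)    [QR: 17 ≡ 1 mod 4, sign kept]
  = (6/11)    [17 ≡ 6 mod 11]
  = -(3/11)    [11 ≡ 3 mod 8 ⇒ (2/11) = -1]
  = (11/3)    [QR: both ≡ 3 mod 4, sign flips]
  = (2/3)    [11 ≡ 2 mod 3]
  = -(1/3)    [3 ≡ 3 mod 8 ⇒ (2/3) = -1]
  = -1    [(1/3) = 1]
The Legendre symbol is -1, so x^2 ≡ 113 (mod 79) has no solution.

no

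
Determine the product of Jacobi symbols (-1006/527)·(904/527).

By multiplicativity, (-1006·904/527) = (-1006/527)·(904/527).
First factor (-1006/527):
Pull out -1: (-1006/527) = (-1/527)·(1006/527). Since 527 ≡ 3 (mod 4), (-1/527) = -1. Now have -(1006/527).
Reduce the numerator: 1006 ≡ 479 (mod 527), so (1006/527) = (479/527).
Both 479 ≡ 3 and 527 ≡ 3 (mod 4), so reciprocity gives (479/527) = -(527/479). Reduce: 527 ≡ 48 (mod 479). Now have (48/479).
Factor out 2: 48 = 2^4·3. Since 479 ≡ 7 (mod 8), (2/479) = +1, and (2/479)^4 = +1. Now have (3/479).
Both 3 ≡ 3 and 479 ≡ 3 (mod 4), so reciprocity gives (3/479) = -(479/3). Reduce: 479 ≡ 2 (mod 3). Now have -(2/3).
Factor out 2: 2 = 2. Since 3 ≡ 3 (mod 8), (2/3) = -1. Now have (1/3).
(1/3) = 1. Collecting the sign factors: 1.
Second factor (904/527):
Reduce the numerator: 904 ≡ 377 (mod 527), so (904/527) = (377/527).
377 ≡ 1 (mod 4), so quadratic reciprocity gives (377/527) = (527/377). Reduce: 527 ≡ 150 (mod 377). Now have (150/377).
Factor out 2: 150 = 2·75. Since 377 ≡ 1 (mod 8), (2/377) = +1. Now have (75/377).
377 ≡ 1 (mod 4), so quadratic reciprocity gives (75/377) = (377/75). Reduce: 377 ≡ 2 (mod 75). Now have (2/75).
Factor out 2: 2 = 2. Since 75 ≡ 3 (mod 8), (2/75) = -1. Now have -(1/75).
(1/75) = 1. Collecting the sign factors: -1.
Product: (1)·(-1) = -1.

-1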